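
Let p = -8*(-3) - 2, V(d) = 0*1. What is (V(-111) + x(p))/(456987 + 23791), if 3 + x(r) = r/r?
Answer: -1/240389 ≈ -4.1599e-6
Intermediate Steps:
V(d) = 0
p = 22 (p = 24 - 2 = 22)
x(r) = -2 (x(r) = -3 + r/r = -3 + 1 = -2)
(V(-111) + x(p))/(456987 + 23791) = (0 - 2)/(456987 + 23791) = -2/480778 = -2*1/480778 = -1/240389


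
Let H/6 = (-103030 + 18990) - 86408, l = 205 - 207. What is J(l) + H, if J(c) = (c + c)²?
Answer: -1022672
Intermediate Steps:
l = -2
J(c) = 4*c² (J(c) = (2*c)² = 4*c²)
H = -1022688 (H = 6*((-103030 + 18990) - 86408) = 6*(-84040 - 86408) = 6*(-170448) = -1022688)
J(l) + H = 4*(-2)² - 1022688 = 4*4 - 1022688 = 16 - 1022688 = -1022672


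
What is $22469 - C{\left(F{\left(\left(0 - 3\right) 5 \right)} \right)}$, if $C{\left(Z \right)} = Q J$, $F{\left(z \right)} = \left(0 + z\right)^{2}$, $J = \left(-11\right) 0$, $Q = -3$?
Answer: $22469$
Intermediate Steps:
$J = 0$
$F{\left(z \right)} = z^{2}$
$C{\left(Z \right)} = 0$ ($C{\left(Z \right)} = \left(-3\right) 0 = 0$)
$22469 - C{\left(F{\left(\left(0 - 3\right) 5 \right)} \right)} = 22469 - 0 = 22469 + 0 = 22469$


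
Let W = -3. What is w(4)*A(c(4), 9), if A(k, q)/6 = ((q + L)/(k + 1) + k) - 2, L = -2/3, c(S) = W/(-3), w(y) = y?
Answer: 76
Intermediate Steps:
c(S) = 1 (c(S) = -3/(-3) = -3*(-1/3) = 1)
L = -2/3 (L = -2*1/3 = -2/3 ≈ -0.66667)
A(k, q) = -12 + 6*k + 6*(-2/3 + q)/(1 + k) (A(k, q) = 6*(((q - 2/3)/(k + 1) + k) - 2) = 6*(((-2/3 + q)/(1 + k) + k) - 2) = 6*((k + (-2/3 + q)/(1 + k)) - 2) = 6*(-2 + k + (-2/3 + q)/(1 + k)) = -12 + 6*k + 6*(-2/3 + q)/(1 + k))
w(4)*A(c(4), 9) = 4*(2*(-8 - 3*1 + 3*9 + 3*1**2)/(1 + 1)) = 4*(2*(-8 - 3 + 27 + 3*1)/2) = 4*(2*(1/2)*(-8 - 3 + 27 + 3)) = 4*(2*(1/2)*19) = 4*19 = 76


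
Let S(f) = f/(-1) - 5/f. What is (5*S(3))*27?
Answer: -630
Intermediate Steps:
S(f) = -f - 5/f (S(f) = f*(-1) - 5/f = -f - 5/f)
(5*S(3))*27 = (5*(-1*3 - 5/3))*27 = (5*(-3 - 5*⅓))*27 = (5*(-3 - 5/3))*27 = (5*(-14/3))*27 = -70/3*27 = -630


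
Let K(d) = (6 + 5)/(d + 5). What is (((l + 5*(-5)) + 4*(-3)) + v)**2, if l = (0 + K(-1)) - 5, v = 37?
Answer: 81/16 ≈ 5.0625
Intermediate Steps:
K(d) = 11/(5 + d)
l = -9/4 (l = (0 + 11/(5 - 1)) - 5 = (0 + 11/4) - 5 = 11/4 - 5 = -9/4 ≈ -2.2500)
(((l + 5*(-5)) + 4*(-3)) + v)**2 = (((-9/4 + 5*(-5)) + 4*(-3)) + 37)**2 = (((-9/4 - 25) - 12) + 37)**2 = ((-109/4 - 12) + 37)**2 = (-157/4 + 37)**2 = (-9/4)**2 = 81/16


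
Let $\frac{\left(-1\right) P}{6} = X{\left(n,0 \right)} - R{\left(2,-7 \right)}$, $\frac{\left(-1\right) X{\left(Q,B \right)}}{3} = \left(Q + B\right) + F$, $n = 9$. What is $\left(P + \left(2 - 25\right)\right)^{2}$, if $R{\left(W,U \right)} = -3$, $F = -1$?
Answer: $10609$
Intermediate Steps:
$X{\left(Q,B \right)} = 3 - 3 B - 3 Q$ ($X{\left(Q,B \right)} = - 3 \left(\left(Q + B\right) - 1\right) = - 3 \left(\left(B + Q\right) - 1\right) = - 3 \left(-1 + B + Q\right) = 3 - 3 B - 3 Q$)
$P = 126$ ($P = - 6 \left(\left(3 - 0 - 27\right) - -3\right) = - 6 \left(\left(3 + 0 - 27\right) + 3\right) = - 6 \left(-24 + 3\right) = \left(-6\right) \left(-21\right) = 126$)
$\left(P + \left(2 - 25\right)\right)^{2} = \left(126 + \left(2 - 25\right)\right)^{2} = \left(126 - 23\right)^{2} = 103^{2} = 10609$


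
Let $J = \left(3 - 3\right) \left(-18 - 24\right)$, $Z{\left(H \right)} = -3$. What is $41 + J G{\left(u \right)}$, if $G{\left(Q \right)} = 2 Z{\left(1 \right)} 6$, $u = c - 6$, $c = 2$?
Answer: $41$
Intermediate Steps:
$u = -4$ ($u = 2 - 6 = -4$)
$J = 0$ ($J = 0 \left(-42\right) = 0$)
$G{\left(Q \right)} = -36$ ($G{\left(Q \right)} = 2 \left(-3\right) 6 = \left(-6\right) 6 = -36$)
$41 + J G{\left(u \right)} = 41 + 0 \left(-36\right) = 41 + 0 = 41$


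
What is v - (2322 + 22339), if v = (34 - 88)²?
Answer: -21745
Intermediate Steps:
v = 2916 (v = (-54)² = 2916)
v - (2322 + 22339) = 2916 - (2322 + 22339) = 2916 - 1*24661 = 2916 - 24661 = -21745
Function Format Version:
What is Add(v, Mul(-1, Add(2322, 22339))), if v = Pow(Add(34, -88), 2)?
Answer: -21745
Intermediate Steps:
v = 2916 (v = Pow(-54, 2) = 2916)
Add(v, Mul(-1, Add(2322, 22339))) = Add(2916, Mul(-1, Add(2322, 22339))) = Add(2916, Mul(-1, 24661)) = Add(2916, -24661) = -21745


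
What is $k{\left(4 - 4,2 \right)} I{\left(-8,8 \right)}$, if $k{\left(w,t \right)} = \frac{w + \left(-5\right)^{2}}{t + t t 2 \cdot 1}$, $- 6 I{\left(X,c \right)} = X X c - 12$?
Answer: $- \frac{625}{3} \approx -208.33$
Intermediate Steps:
$I{\left(X,c \right)} = 2 - \frac{c X^{2}}{6}$ ($I{\left(X,c \right)} = - \frac{X X c - 12}{6} = - \frac{X^{2} c - 12}{6} = - \frac{c X^{2} - 12}{6} = - \frac{-12 + c X^{2}}{6} = 2 - \frac{c X^{2}}{6}$)
$k{\left(w,t \right)} = \frac{25 + w}{t + 2 t^{2}}$ ($k{\left(w,t \right)} = \frac{w + 25}{t + t^{2} \cdot 2} = \frac{25 + w}{t + 2 t^{2}}$)
$k{\left(4 - 4,2 \right)} I{\left(-8,8 \right)} = \frac{25 + \left(4 - 4\right)}{2 \left(1 + 2 \cdot 2\right)} \left(2 - \frac{4 \left(-8\right)^{2}}{3}\right) = \frac{25 + \left(4 - 4\right)}{2 \left(1 + 4\right)} \left(2 - \frac{4}{3} \cdot 64\right) = \frac{25 + 0}{2 \cdot 5} \left(2 - \frac{256}{3}\right) = \frac{1}{2} \cdot \frac{1}{5} \cdot 25 \left(- \frac{250}{3}\right) = \frac{5}{2} \left(- \frac{250}{3}\right) = - \frac{625}{3}$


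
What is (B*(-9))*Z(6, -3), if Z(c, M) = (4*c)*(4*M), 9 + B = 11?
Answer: 5184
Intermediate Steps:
B = 2 (B = -9 + 11 = 2)
Z(c, M) = 16*M*c
(B*(-9))*Z(6, -3) = (2*(-9))*(16*(-3)*6) = -18*(-288) = 5184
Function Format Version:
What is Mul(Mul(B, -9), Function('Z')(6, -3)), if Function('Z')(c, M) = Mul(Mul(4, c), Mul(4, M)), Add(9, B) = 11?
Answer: 5184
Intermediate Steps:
B = 2 (B = Add(-9, 11) = 2)
Function('Z')(c, M) = Mul(16, M, c)
Mul(Mul(B, -9), Function('Z')(6, -3)) = Mul(Mul(2, -9), Mul(16, -3, 6)) = Mul(-18, -288) = 5184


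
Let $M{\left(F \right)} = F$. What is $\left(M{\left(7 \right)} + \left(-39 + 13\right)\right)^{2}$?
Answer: $361$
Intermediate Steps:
$\left(M{\left(7 \right)} + \left(-39 + 13\right)\right)^{2} = \left(7 + \left(-39 + 13\right)\right)^{2} = \left(7 - 26\right)^{2} = \left(-19\right)^{2} = 361$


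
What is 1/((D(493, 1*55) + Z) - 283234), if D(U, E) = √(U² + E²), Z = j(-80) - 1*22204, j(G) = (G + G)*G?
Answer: -146319/42818376485 - √246074/85636752970 ≈ -3.4230e-6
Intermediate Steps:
j(G) = 2*G² (j(G) = (2*G)*G = 2*G²)
Z = -9404 (Z = 2*(-80)² - 1*22204 = 2*6400 - 22204 = 12800 - 22204 = -9404)
D(U, E) = √(E² + U²)
1/((D(493, 1*55) + Z) - 283234) = 1/((√((1*55)² + 493²) - 9404) - 283234) = 1/((√(55² + 243049) - 9404) - 283234) = 1/((√(3025 + 243049) - 9404) - 283234) = 1/((√246074 - 9404) - 283234) = 1/((-9404 + √246074) - 283234) = 1/(-292638 + √246074)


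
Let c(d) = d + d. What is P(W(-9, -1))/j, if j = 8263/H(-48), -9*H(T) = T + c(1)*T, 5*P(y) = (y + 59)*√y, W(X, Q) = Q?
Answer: 928*I/41315 ≈ 0.022462*I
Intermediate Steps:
c(d) = 2*d
P(y) = √y*(59 + y)/5 (P(y) = ((y + 59)*√y)/5 = ((59 + y)*√y)/5 = (√y*(59 + y))/5 = √y*(59 + y)/5)
H(T) = -T/3 (H(T) = -(T + (2*1)*T)/9 = -(T + 2*T)/9 = -T/3)
j = 8263/16 (j = 8263/((-⅓*(-48))) = 8263/16 ≈ 516.44)
P(W(-9, -1))/j = (√(-1)*(59 - 1)/5)/(8263/16) = ((⅕)*I*58)*(16/8263) = (58*I/5)*(16/8263) = 928*I/41315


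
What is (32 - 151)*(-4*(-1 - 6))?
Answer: -3332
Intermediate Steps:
(32 - 151)*(-4*(-1 - 6)) = -(-476)*(-7) = -119*28 = -3332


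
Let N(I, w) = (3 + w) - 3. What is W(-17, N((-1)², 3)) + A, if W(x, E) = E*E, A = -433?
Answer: -424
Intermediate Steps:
N(I, w) = w
W(x, E) = E²
W(-17, N((-1)², 3)) + A = 3² - 433 = 9 - 433 = -424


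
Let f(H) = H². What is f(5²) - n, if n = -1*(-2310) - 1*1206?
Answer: -479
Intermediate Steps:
n = 1104 (n = 2310 - 1206 = 1104)
f(5²) - n = (5²)² - 1*1104 = 25² - 1104 = 625 - 1104 = -479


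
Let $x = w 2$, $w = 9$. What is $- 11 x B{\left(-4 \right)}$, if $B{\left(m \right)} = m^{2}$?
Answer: $-3168$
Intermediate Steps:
$x = 18$ ($x = 9 \cdot 2 = 18$)
$- 11 x B{\left(-4 \right)} = \left(-11\right) 18 \left(-4\right)^{2} = \left(-198\right) 16 = -3168$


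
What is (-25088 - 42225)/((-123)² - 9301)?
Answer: -67313/5828 ≈ -11.550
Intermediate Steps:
(-25088 - 42225)/((-123)² - 9301) = -67313/(15129 - 9301) = -67313/5828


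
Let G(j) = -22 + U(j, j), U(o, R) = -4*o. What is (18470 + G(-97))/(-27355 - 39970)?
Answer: -18836/67325 ≈ -0.27978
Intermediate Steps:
G(j) = -22 - 4*j
(18470 + G(-97))/(-27355 - 39970) = (18470 + (-22 - 4*(-97)))/(-27355 - 39970) = (18470 + (-22 + 388))/(-67325) = (18470 + 366)*(-1/67325) = 18836*(-1/67325) = -18836/67325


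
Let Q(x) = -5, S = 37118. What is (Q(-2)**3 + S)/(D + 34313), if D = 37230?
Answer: 36993/71543 ≈ 0.51707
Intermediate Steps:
(Q(-2)**3 + S)/(D + 34313) = ((-5)**3 + 37118)/(37230 + 34313) = (-125 + 37118)/71543 = 36993*(1/71543) = 36993/71543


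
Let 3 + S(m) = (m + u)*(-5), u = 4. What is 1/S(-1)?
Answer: -1/18 ≈ -0.055556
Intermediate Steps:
S(m) = -23 - 5*m (S(m) = -3 + (m + 4)*(-5) = -3 + (4 + m)*(-5) = -3 + (-20 - 5*m) = -23 - 5*m)
1/S(-1) = 1/(-23 - 5*(-1)) = 1/(-23 + 5) = 1/(-18) = -1/18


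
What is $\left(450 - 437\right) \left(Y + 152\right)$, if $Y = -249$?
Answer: $-1261$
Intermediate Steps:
$\left(450 - 437\right) \left(Y + 152\right) = \left(450 - 437\right) \left(-249 + 152\right) = 13 \left(-97\right) = -1261$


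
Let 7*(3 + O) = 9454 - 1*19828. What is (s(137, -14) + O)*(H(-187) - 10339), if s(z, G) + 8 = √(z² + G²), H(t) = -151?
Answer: 15661570 - 10490*√18965 ≈ 1.4217e+7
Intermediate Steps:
O = -1485 (O = -3 + (9454 - 1*19828)/7 = -3 + (9454 - 19828)/7 = -3 + (⅐)*(-10374) = -3 - 1482 = -1485)
s(z, G) = -8 + √(G² + z²) (s(z, G) = -8 + √(z² + G²) = -8 + √(G² + z²))
(s(137, -14) + O)*(H(-187) - 10339) = ((-8 + √((-14)² + 137²)) - 1485)*(-151 - 10339) = ((-8 + √(196 + 18769)) - 1485)*(-10490) = ((-8 + √18965) - 1485)*(-10490) = (-1493 + √18965)*(-10490) = 15661570 - 10490*√18965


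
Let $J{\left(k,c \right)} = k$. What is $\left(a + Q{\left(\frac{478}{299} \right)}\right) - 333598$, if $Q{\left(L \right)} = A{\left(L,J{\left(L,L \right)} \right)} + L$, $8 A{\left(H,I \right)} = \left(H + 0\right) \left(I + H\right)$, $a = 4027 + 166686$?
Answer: $- \frac{14561881842}{89401} \approx -1.6288 \cdot 10^{5}$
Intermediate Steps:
$a = 170713$
$A{\left(H,I \right)} = \frac{H \left(H + I\right)}{8}$ ($A{\left(H,I \right)} = \frac{\left(H + 0\right) \left(I + H\right)}{8} = \frac{H \left(H + I\right)}{8}$)
$Q{\left(L \right)} = L + \frac{L^{2}}{4}$ ($Q{\left(L \right)} = \frac{L \left(L + L\right)}{8} + L = \frac{L 2 L}{8} + L = \frac{L^{2}}{4} + L = L + \frac{L^{2}}{4}$)
$\left(a + Q{\left(\frac{478}{299} \right)}\right) - 333598 = \left(170713 + \frac{\frac{478}{299} \left(4 + \frac{478}{299}\right)}{4}\right) - 333598 = \left(170713 + \frac{478 \cdot \frac{1}{299} \left(4 + 478 \cdot \frac{1}{299}\right)}{4}\right) - 333598 = \left(170713 + \frac{1}{4} \cdot \frac{478}{299} \left(4 + \frac{478}{299}\right)\right) - 333598 = \left(170713 + \frac{1}{4} \cdot \frac{478}{299} \cdot \frac{1674}{299}\right) - 333598 = \left(170713 + \frac{200043}{89401}\right) - 333598 = \frac{15262112956}{89401} - 333598 = - \frac{14561881842}{89401}$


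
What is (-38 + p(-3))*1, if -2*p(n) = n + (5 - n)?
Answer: -81/2 ≈ -40.500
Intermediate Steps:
p(n) = -5/2 (p(n) = -(n + (5 - n))/2 = -½*5 = -5/2)
(-38 + p(-3))*1 = (-38 - 5/2)*1 = -81/2*1 = -81/2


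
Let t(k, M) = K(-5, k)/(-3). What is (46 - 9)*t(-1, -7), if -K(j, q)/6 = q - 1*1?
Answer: -148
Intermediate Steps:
K(j, q) = 6 - 6*q (K(j, q) = -6*(q - 1*1) = -6*(q - 1) = -6*(-1 + q) = 6 - 6*q)
t(k, M) = -2 + 2*k (t(k, M) = (6 - 6*k)/(-3) = (6 - 6*k)*(-⅓) = -2 + 2*k)
(46 - 9)*t(-1, -7) = (46 - 9)*(-2 + 2*(-1)) = 37*(-2 - 2) = 37*(-4) = -148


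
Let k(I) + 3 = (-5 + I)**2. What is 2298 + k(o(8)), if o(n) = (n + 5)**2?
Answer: 29191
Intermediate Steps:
o(n) = (5 + n)**2
k(I) = -3 + (-5 + I)**2
2298 + k(o(8)) = 2298 + (-3 + (-5 + (5 + 8)**2)**2) = 2298 + (-3 + (-5 + 13**2)**2) = 2298 + (-3 + (-5 + 169)**2) = 2298 + (-3 + 164**2) = 2298 + (-3 + 26896) = 2298 + 26893 = 29191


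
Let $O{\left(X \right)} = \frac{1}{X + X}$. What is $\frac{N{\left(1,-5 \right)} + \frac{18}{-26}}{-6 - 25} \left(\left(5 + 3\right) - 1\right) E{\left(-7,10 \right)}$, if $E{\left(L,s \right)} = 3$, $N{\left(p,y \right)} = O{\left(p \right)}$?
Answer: $\frac{105}{806} \approx 0.13027$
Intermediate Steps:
$O{\left(X \right)} = \frac{1}{2 X}$
$N{\left(p,y \right)} = \frac{1}{2 p}$
$\frac{N{\left(1,-5 \right)} + \frac{18}{-26}}{-6 - 25} \left(\left(5 + 3\right) - 1\right) E{\left(-7,10 \right)} = \frac{\frac{1}{2 \cdot 1} + \frac{18}{-26}}{-6 - 25} \left(\left(5 + 3\right) - 1\right) 3 = \frac{\frac{1}{2} \cdot 1 + 18 \left(- \frac{1}{26}\right)}{-31} \left(8 - 1\right) 3 = \left(\frac{1}{2} - \frac{9}{13}\right) \left(- \frac{1}{31}\right) 7 \cdot 3 = \left(- \frac{5}{26}\right) \left(- \frac{1}{31}\right) 21 = \frac{5}{806} \cdot 21 = \frac{105}{806}$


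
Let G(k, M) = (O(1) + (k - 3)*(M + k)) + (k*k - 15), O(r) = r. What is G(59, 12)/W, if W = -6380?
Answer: -7443/6380 ≈ -1.1666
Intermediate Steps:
G(k, M) = -14 + k**2 + (-3 + k)*(M + k) (G(k, M) = (1 + (k - 3)*(M + k)) + (k*k - 15) = (1 + (-3 + k)*(M + k)) + (k**2 - 15) = (1 + (-3 + k)*(M + k)) + (-15 + k**2) = -14 + k**2 + (-3 + k)*(M + k))
G(59, 12)/W = (-14 - 3*12 - 3*59 + 2*59**2 + 12*59)/(-6380) = (-14 - 36 - 177 + 2*3481 + 708)*(-1/6380) = (-14 - 36 - 177 + 6962 + 708)*(-1/6380) = 7443*(-1/6380) = -7443/6380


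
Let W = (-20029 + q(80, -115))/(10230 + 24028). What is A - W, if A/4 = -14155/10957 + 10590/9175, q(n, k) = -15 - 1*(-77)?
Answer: 22222475897/688794602510 ≈ 0.032263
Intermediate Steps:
q(n, k) = 62 (q(n, k) = -15 + 77 = 62)
W = -19967/34258 (W = (-20029 + 62)/(10230 + 24028) = -19967/34258 ≈ -0.58284)
A = -11069996/20106095 (A = 4*(-14155/10957 + 10590/9175) = 4*(-14155*1/10957 + 10590*(1/9175)) = 4*(-14155/10957 + 2118/1835) = 4*(-2767499/20106095) = -11069996/20106095 ≈ -0.55058)
A - W = -11069996/20106095 - 1*(-19967/34258) = -11069996/20106095 + 19967/34258 = 22222475897/688794602510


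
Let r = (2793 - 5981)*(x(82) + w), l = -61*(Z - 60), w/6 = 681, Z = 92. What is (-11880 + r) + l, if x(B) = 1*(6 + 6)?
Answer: -13078256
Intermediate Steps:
w = 4086 (w = 6*681 = 4086)
x(B) = 12 (x(B) = 1*12 = 12)
l = -1952 (l = -61*(92 - 60) = -61*32 = -1952)
r = -13064424 (r = (2793 - 5981)*(12 + 4086) = -3188*4098 = -13064424)
(-11880 + r) + l = (-11880 - 13064424) - 1952 = -13076304 - 1952 = -13078256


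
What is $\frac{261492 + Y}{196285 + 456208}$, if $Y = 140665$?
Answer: $\frac{402157}{652493} \approx 0.61634$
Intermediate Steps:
$\frac{261492 + Y}{196285 + 456208} = \frac{261492 + 140665}{196285 + 456208} = \frac{402157}{652493}$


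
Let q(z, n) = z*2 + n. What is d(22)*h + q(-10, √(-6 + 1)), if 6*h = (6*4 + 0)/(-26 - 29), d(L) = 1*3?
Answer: -1112/55 + I*√5 ≈ -20.218 + 2.2361*I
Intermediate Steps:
d(L) = 3
q(z, n) = n + 2*z (q(z, n) = 2*z + n = n + 2*z)
h = -4/55 (h = ((6*4 + 0)/(-26 - 29))/6 = ((24 + 0)/(-55))/6 = (24*(-1/55))/6 = (⅙)*(-24/55) = -4/55 ≈ -0.072727)
d(22)*h + q(-10, √(-6 + 1)) = 3*(-4/55) + (√(-6 + 1) + 2*(-10)) = -12/55 + (√(-5) - 20) = -12/55 + (I*√5 - 20) = -12/55 + (-20 + I*√5) = -1112/55 + I*√5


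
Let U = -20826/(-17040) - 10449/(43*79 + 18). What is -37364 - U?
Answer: -72472133741/1939720 ≈ -37362.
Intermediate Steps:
U = -3564339/1939720 (U = -20826*(-1/17040) - 10449/(3397 + 18) = 3471/2840 - 10449/3415 = -3564339/1939720 ≈ -1.8376)
-37364 - U = -37364 - 1*(-3564339/1939720) = -37364 + 3564339/1939720 = -72472133741/1939720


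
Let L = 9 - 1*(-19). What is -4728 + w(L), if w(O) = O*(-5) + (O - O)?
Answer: -4868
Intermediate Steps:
L = 28 (L = 9 + 19 = 28)
w(O) = -5*O (w(O) = -5*O + 0 = -5*O)
-4728 + w(L) = -4728 - 5*28 = -4728 - 140 = -4868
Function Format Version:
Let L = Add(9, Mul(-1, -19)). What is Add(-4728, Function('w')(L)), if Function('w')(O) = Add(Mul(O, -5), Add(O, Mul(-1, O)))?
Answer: -4868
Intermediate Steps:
L = 28 (L = Add(9, 19) = 28)
Function('w')(O) = Mul(-5, O) (Function('w')(O) = Add(Mul(-5, O), 0) = Mul(-5, O))
Add(-4728, Function('w')(L)) = Add(-4728, Mul(-5, 28)) = Add(-4728, -140) = -4868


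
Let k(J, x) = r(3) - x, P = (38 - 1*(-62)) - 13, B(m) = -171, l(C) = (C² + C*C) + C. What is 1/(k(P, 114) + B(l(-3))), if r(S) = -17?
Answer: -1/302 ≈ -0.0033113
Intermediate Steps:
l(C) = C + 2*C² (l(C) = (C² + C²) + C = 2*C² + C = C + 2*C²)
P = 87 (P = (38 + 62) - 13 = 100 - 13 = 87)
k(J, x) = -17 - x
1/(k(P, 114) + B(l(-3))) = 1/((-17 - 1*114) - 171) = 1/((-17 - 114) - 171) = 1/(-131 - 171) = 1/(-302) = -1/302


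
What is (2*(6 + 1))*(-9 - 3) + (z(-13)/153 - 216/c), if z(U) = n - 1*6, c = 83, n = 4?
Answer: -2166646/12699 ≈ -170.62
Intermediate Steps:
z(U) = -2 (z(U) = 4 - 1*6 = 4 - 6 = -2)
(2*(6 + 1))*(-9 - 3) + (z(-13)/153 - 216/c) = (2*(6 + 1))*(-9 - 3) + (-2/153 - 216/83) = (2*7)*(-12) + (-2*1/153 - 216*1/83) = 14*(-12) + (-2/153 - 216/83) = -168 - 33214/12699 = -2166646/12699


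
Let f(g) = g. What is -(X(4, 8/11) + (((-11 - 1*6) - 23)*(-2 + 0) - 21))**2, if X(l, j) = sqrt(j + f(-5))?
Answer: -(649 + I*sqrt(517))**2/121 ≈ -3476.7 - 243.91*I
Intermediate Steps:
X(l, j) = sqrt(-5 + j) (X(l, j) = sqrt(j - 5) = sqrt(-5 + j))
-(X(4, 8/11) + (((-11 - 1*6) - 23)*(-2 + 0) - 21))**2 = -(sqrt(-5 + 8/11) + (((-11 - 1*6) - 23)*(-2 + 0) - 21))**2 = -(sqrt(-5 + 8*(1/11)) + (((-11 - 6) - 23)*(-2) - 21))**2 = -(sqrt(-5 + 8/11) + ((-17 - 23)*(-2) - 21))**2 = -(sqrt(-47/11) + (-40*(-2) - 21))**2 = -(I*sqrt(517)/11 + (80 - 21))**2 = -(I*sqrt(517)/11 + 59)**2 = -(59 + I*sqrt(517)/11)**2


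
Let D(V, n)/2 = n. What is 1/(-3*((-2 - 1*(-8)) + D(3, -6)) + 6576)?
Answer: 1/6594 ≈ 0.00015165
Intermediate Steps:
D(V, n) = 2*n
1/(-3*((-2 - 1*(-8)) + D(3, -6)) + 6576) = 1/(-3*((-2 - 1*(-8)) + 2*(-6)) + 6576) = 1/(-3*((-2 + 8) - 12) + 6576) = 1/(-3*(6 - 12) + 6576) = 1/(-3*(-6) + 6576) = 1/(18 + 6576) = 1/6594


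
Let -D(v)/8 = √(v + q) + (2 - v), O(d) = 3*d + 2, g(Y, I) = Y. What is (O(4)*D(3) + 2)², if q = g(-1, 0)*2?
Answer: 4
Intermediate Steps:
O(d) = 2 + 3*d
q = -2 (q = -1*2 = -2)
D(v) = -16 - 8*√(-2 + v) + 8*v (D(v) = -8*(√(v - 2) + (2 - v)) = -8*(√(-2 + v) + (2 - v)) = -8*(2 + √(-2 + v) - v) = -16 - 8*√(-2 + v) + 8*v)
(O(4)*D(3) + 2)² = ((2 + 3*4)*(-16 - 8*√(-2 + 3) + 8*3) + 2)² = ((2 + 12)*(-16 - 8*√1 + 24) + 2)² = (14*(-16 - 8*1 + 24) + 2)² = (14*(-16 - 8 + 24) + 2)² = (14*0 + 2)² = (0 + 2)² = 2² = 4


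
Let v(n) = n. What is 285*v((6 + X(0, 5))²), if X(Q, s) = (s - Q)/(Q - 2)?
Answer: 13965/4 ≈ 3491.3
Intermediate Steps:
X(Q, s) = (s - Q)/(-2 + Q)
285*v((6 + X(0, 5))²) = 285*(6 + (5 - 1*0)/(-2 + 0))² = 285*(6 + (5 + 0)/(-2))² = 285*(6 - ½*5)² = 285*(6 - 5/2)² = 285*(7/2)² = 285*(49/4) = 13965/4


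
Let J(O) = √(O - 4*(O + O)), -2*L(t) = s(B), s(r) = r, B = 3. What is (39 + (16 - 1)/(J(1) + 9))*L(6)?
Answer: 9*(-13*√7 + 122*I)/(2*(√7 - 9*I)) ≈ -60.801 + 0.67647*I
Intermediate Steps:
L(t) = -3/2 (L(t) = -½*3 = -3/2)
J(O) = √7*√(-O) (J(O) = √(O - 8*O) = √(-7*O) = √7*√(-O))
(39 + (16 - 1)/(J(1) + 9))*L(6) = (39 + (16 - 1)/(√7*√(-1*1) + 9))*(-3/2) = (39 + 15/(√7*√(-1) + 9))*(-3/2) = (39 + 15/(√7*I + 9))*(-3/2) = (39 + 15/(I*√7 + 9))*(-3/2) = (39 + 15/(9 + I*√7))*(-3/2) = -117/2 - 45/(2*(9 + I*√7))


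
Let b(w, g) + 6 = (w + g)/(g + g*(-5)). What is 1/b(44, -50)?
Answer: -100/603 ≈ -0.16584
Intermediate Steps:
b(w, g) = -6 - (g + w)/(4*g) (b(w, g) = -6 + (w + g)/(g + g*(-5)) = -6 + (g + w)/(g - 5*g) = -6 + (g + w)/((-4*g)) = -6 + (g + w)*(-1/(4*g)) = -6 - (g + w)/(4*g))
1/b(44, -50) = 1/((1/4)*(-1*44 - 25*(-50))/(-50)) = 1/((1/4)*(-1/50)*(-44 + 1250)) = 1/((1/4)*(-1/50)*1206) = 1/(-603/100) = -100/603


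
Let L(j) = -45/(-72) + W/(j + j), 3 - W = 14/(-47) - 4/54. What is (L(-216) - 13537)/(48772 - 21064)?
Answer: -7420753345/15189747264 ≈ -0.48854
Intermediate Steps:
W = 4279/1269 (W = 3 - (14/(-47) - 4/54) = 3 - (14*(-1/47) - 4*1/54) = 3 - (-14/47 - 2/27) = 3 - 1*(-472/1269) = 3 + 472/1269 = 4279/1269 ≈ 3.3719)
L(j) = 5/8 + 4279/(2538*j) (L(j) = -45/(-72) + 4279/(1269*(j + j)) = -45*(-1/72) + 4279/(1269*((2*j))) = 5/8 + 4279*(1/(2*j))/1269 = 5/8 + 4279/(2538*j))
(L(-216) - 13537)/(48772 - 21064) = ((1/10152)*(17116 + 6345*(-216))/(-216) - 13537)/(48772 - 21064) = ((1/10152)*(-1/216)*(17116 - 1370520) - 13537)/27708 = ((1/10152)*(-1/216)*(-1353404) - 13537)*(1/27708) = (338351/548208 - 13537)*(1/27708) = -7420753345/548208*1/27708 = -7420753345/15189747264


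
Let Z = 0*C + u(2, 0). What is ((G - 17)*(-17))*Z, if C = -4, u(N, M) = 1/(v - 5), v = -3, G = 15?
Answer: -17/4 ≈ -4.2500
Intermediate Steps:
u(N, M) = -1/8 (u(N, M) = 1/(-3 - 5) = 1/(-8) = -1/8)
Z = -1/8 (Z = 0*(-4) - 1/8 = 0 - 1/8 = -1/8 ≈ -0.12500)
((G - 17)*(-17))*Z = ((15 - 17)*(-17))*(-1/8) = -2*(-17)*(-1/8) = 34*(-1/8) = -17/4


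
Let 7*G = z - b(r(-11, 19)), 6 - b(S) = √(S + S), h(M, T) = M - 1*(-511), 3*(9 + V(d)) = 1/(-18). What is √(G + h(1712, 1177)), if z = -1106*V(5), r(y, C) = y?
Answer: √(14475216 + 567*I*√22)/63 ≈ 60.391 + 0.0055477*I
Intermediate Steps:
V(d) = -487/54 (V(d) = -9 + (⅓)/(-18) = -9 + (⅓)*(-1/18) = -9 - 1/54 = -487/54)
h(M, T) = 511 + M (h(M, T) = M + 511 = 511 + M)
z = 269311/27 (z = -1106*(-487/54) = 269311/27 ≈ 9974.5)
b(S) = 6 - √2*√S (b(S) = 6 - √(S + S) = 6 - √(2*S) = 6 - √2*√S)
G = 269149/189 + I*√22/7 (G = (269311/27 - (6 - √2*√(-11)))/7 = (269311/27 - (6 - √2*I*√11))/7 = (269311/27 - (6 - I*√22))/7 = (269311/27 + (-6 + I*√22))/7 = (269149/27 + I*√22)/7 = 269149/189 + I*√22/7 ≈ 1424.1 + 0.67006*I)
√(G + h(1712, 1177)) = √((269149/189 + I*√22/7) + (511 + 1712)) = √((269149/189 + I*√22/7) + 2223) = √(689296/189 + I*√22/7)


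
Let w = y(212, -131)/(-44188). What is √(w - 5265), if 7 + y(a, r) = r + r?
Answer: I*√2570079589897/22094 ≈ 72.56*I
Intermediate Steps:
y(a, r) = -7 + 2*r (y(a, r) = -7 + (r + r) = -7 + 2*r)
w = 269/44188 (w = (-7 + 2*(-131))/(-44188) = (-7 - 262)*(-1/44188) = -269*(-1/44188) = 269/44188 ≈ 0.0060876)
√(w - 5265) = √(269/44188 - 5265) = √(-232649551/44188) = I*√2570079589897/22094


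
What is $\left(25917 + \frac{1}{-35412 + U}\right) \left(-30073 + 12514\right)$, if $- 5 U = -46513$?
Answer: $- \frac{59408885204046}{130547} \approx -4.5508 \cdot 10^{8}$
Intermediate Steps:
$U = \frac{46513}{5}$ ($U = \left(- \frac{1}{5}\right) \left(-46513\right) = \frac{46513}{5} \approx 9302.6$)
$\left(25917 + \frac{1}{-35412 + U}\right) \left(-30073 + 12514\right) = \left(25917 + \frac{1}{-35412 + \frac{46513}{5}}\right) \left(-30073 + 12514\right) = \left(25917 + \frac{1}{- \frac{130547}{5}}\right) \left(-17559\right) = \left(25917 - \frac{5}{130547}\right) \left(-17559\right) = \frac{3383386594}{130547} \left(-17559\right) = - \frac{59408885204046}{130547}$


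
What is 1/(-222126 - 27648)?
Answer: -1/249774 ≈ -4.0036e-6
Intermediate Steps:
1/(-222126 - 27648) = 1/(-249774) = -1/249774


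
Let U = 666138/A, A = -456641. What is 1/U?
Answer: -456641/666138 ≈ -0.68550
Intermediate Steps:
U = -666138/456641 (U = 666138/(-456641) = 666138*(-1/456641) = -666138/456641 ≈ -1.4588)
1/U = 1/(-666138/456641) = -456641/666138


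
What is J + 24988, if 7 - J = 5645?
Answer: 19350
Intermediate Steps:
J = -5638 (J = 7 - 1*5645 = 7 - 5645 = -5638)
J + 24988 = -5638 + 24988 = 19350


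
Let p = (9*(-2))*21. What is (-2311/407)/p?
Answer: 2311/153846 ≈ 0.015022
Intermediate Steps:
p = -378 (p = -18*21 = -378)
(-2311/407)/p = -2311/407/(-378) = -2311*1/407*(-1/378) = -2311/407*(-1/378) = 2311/153846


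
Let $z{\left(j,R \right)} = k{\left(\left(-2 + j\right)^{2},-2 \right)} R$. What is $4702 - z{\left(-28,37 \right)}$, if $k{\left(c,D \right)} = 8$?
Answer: $4406$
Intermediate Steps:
$z{\left(j,R \right)} = 8 R$
$4702 - z{\left(-28,37 \right)} = 4702 - 8 \cdot 37 = 4702 - 296 = 4406$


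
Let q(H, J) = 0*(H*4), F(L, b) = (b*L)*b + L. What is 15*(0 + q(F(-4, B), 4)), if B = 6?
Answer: 0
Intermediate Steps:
F(L, b) = L + L*b**2 (F(L, b) = (L*b)*b + L = L*b**2 + L = L + L*b**2)
q(H, J) = 0 (q(H, J) = 0*(4*H) = 0)
15*(0 + q(F(-4, B), 4)) = 15*(0 + 0) = 15*0 = 0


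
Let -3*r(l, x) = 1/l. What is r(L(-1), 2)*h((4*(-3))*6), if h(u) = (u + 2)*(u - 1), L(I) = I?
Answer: 5110/3 ≈ 1703.3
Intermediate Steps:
r(l, x) = -1/(3*l)
h(u) = (-1 + u)*(2 + u) (h(u) = (2 + u)*(-1 + u) = (-1 + u)*(2 + u))
r(L(-1), 2)*h((4*(-3))*6) = (-1/3/(-1))*(-2 + (4*(-3))*6 + ((4*(-3))*6)**2) = (-1/3*(-1))*(-2 - 12*6 + (-12*6)**2) = (-2 - 72 + (-72)**2)/3 = (-2 - 72 + 5184)/3 = (1/3)*5110 = 5110/3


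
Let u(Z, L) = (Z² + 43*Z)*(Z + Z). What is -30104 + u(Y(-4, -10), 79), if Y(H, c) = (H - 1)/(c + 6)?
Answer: -958903/32 ≈ -29966.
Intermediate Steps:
Y(H, c) = (-1 + H)/(6 + c)
u(Z, L) = 2*Z*(Z² + 43*Z) (u(Z, L) = (Z² + 43*Z)*(2*Z) = 2*Z*(Z² + 43*Z))
-30104 + u(Y(-4, -10), 79) = -30104 + 2*((-1 - 4)/(6 - 10))²*(43 + (-1 - 4)/(6 - 10)) = -30104 + 2*(-5/(-4))²*(43 - 5/(-4)) = -30104 + 2*(-¼*(-5))²*(43 - ¼*(-5)) = -30104 + 2*(5/4)²*(43 + 5/4) = -30104 + 2*(25/16)*(177/4) = -30104 + 4425/32 = -958903/32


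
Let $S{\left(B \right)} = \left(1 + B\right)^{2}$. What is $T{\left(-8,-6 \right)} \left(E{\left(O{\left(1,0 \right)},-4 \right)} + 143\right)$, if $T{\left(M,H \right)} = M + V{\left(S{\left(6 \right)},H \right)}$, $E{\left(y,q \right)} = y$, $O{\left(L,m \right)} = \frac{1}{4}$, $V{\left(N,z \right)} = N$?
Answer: $\frac{23493}{4} \approx 5873.3$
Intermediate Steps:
$O{\left(L,m \right)} = \frac{1}{4}$
$T{\left(M,H \right)} = 49 + M$ ($T{\left(M,H \right)} = M + \left(1 + 6\right)^{2} = M + 7^{2} = M + 49 = 49 + M$)
$T{\left(-8,-6 \right)} \left(E{\left(O{\left(1,0 \right)},-4 \right)} + 143\right) = \left(49 - 8\right) \left(\frac{1}{4} + 143\right) = 41 \cdot \frac{573}{4} = \frac{23493}{4}$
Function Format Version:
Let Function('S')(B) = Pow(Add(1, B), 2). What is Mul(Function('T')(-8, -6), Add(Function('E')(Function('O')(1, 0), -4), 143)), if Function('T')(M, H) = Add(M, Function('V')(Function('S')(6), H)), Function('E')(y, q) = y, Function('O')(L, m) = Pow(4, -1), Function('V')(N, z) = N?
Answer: Rational(23493, 4) ≈ 5873.3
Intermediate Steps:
Function('O')(L, m) = Rational(1, 4)
Function('T')(M, H) = Add(49, M) (Function('T')(M, H) = Add(M, Pow(Add(1, 6), 2)) = Add(M, Pow(7, 2)) = Add(M, 49) = Add(49, M))
Mul(Function('T')(-8, -6), Add(Function('E')(Function('O')(1, 0), -4), 143)) = Mul(Add(49, -8), Add(Rational(1, 4), 143)) = Mul(41, Rational(573, 4)) = Rational(23493, 4)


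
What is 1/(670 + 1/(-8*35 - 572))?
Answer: 852/570839 ≈ 0.0014925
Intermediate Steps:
1/(670 + 1/(-8*35 - 572)) = 1/(670 + 1/(-280 - 572)) = 1/(670 + 1/(-852)) = 1/(670 - 1/852) = 1/(570839/852) = 852/570839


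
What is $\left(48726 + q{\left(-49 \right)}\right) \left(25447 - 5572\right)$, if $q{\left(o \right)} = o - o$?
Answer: $968429250$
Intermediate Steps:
$q{\left(o \right)} = 0$
$\left(48726 + q{\left(-49 \right)}\right) \left(25447 - 5572\right) = \left(48726 + 0\right) \left(25447 - 5572\right) = 48726 \left(25447 + \left(-7953 + 2381\right)\right) = 48726 \left(25447 - 5572\right) = 48726 \cdot 19875 = 968429250$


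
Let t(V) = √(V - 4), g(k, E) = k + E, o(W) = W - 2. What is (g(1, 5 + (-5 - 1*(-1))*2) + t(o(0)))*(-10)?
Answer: 20 - 10*I*√6 ≈ 20.0 - 24.495*I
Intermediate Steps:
o(W) = -2 + W
g(k, E) = E + k
t(V) = √(-4 + V)
(g(1, 5 + (-5 - 1*(-1))*2) + t(o(0)))*(-10) = (((5 + (-5 - 1*(-1))*2) + 1) + √(-4 + (-2 + 0)))*(-10) = (((5 + (-5 + 1)*2) + 1) + √(-4 - 2))*(-10) = (((5 - 4*2) + 1) + √(-6))*(-10) = (((5 - 8) + 1) + I*√6)*(-10) = ((-3 + 1) + I*√6)*(-10) = (-2 + I*√6)*(-10) = 20 - 10*I*√6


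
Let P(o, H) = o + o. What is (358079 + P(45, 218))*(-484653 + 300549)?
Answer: -65940345576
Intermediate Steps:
P(o, H) = 2*o
(358079 + P(45, 218))*(-484653 + 300549) = (358079 + 2*45)*(-484653 + 300549) = (358079 + 90)*(-184104) = 358169*(-184104) = -65940345576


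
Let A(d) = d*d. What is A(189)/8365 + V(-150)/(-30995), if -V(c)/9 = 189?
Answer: 32040036/7407805 ≈ 4.3252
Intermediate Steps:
V(c) = -1701 (V(c) = -9*189 = -1701)
A(d) = d**2
A(189)/8365 + V(-150)/(-30995) = 189**2/8365 - 1701/(-30995) = 35721*(1/8365) - 1701*(-1/30995) = 5103/1195 + 1701/30995 = 32040036/7407805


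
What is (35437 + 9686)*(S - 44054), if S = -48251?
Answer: -4165078515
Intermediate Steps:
(35437 + 9686)*(S - 44054) = (35437 + 9686)*(-48251 - 44054) = 45123*(-92305) = -4165078515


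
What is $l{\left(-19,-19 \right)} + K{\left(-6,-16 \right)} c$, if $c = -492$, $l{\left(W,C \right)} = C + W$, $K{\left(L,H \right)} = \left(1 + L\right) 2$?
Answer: $4882$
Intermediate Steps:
$K{\left(L,H \right)} = 2 + 2 L$
$l{\left(-19,-19 \right)} + K{\left(-6,-16 \right)} c = \left(-19 - 19\right) + \left(2 + 2 \left(-6\right)\right) \left(-492\right) = -38 + \left(2 - 12\right) \left(-492\right) = -38 - -4920 = -38 + 4920 = 4882$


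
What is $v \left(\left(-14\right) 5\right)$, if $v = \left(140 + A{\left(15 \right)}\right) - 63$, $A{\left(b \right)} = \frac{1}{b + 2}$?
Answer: $- \frac{91700}{17} \approx -5394.1$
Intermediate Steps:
$A{\left(b \right)} = \frac{1}{2 + b}$
$v = \frac{1310}{17}$ ($v = \left(140 + \frac{1}{2 + 15}\right) - 63 = \left(140 + \frac{1}{17}\right) - 63 = \frac{2381}{17} - 63 = \frac{1310}{17} \approx 77.059$)
$v \left(\left(-14\right) 5\right) = \frac{1310 \left(\left(-14\right) 5\right)}{17} = \frac{1310}{17} \left(-70\right) = - \frac{91700}{17}$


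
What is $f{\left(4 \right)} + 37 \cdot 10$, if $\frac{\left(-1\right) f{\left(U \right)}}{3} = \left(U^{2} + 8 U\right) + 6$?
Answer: $208$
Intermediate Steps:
$f{\left(U \right)} = -18 - 24 U - 3 U^{2}$ ($f{\left(U \right)} = - 3 \left(\left(U^{2} + 8 U\right) + 6\right) = - 3 \left(6 + U^{2} + 8 U\right) = -18 - 24 U - 3 U^{2}$)
$f{\left(4 \right)} + 37 \cdot 10 = \left(-18 - 96 - 3 \cdot 4^{2}\right) + 37 \cdot 10 = \left(-18 - 96 - 48\right) + 370 = -162 + 370 = 208$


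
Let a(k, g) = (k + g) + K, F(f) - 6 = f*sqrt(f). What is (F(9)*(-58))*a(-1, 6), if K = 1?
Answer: -11484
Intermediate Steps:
F(f) = 6 + f**(3/2) (F(f) = 6 + f*sqrt(f) = 6 + f**(3/2))
a(k, g) = 1 + g + k (a(k, g) = (k + g) + 1 = (g + k) + 1 = 1 + g + k)
(F(9)*(-58))*a(-1, 6) = ((6 + 9**(3/2))*(-58))*(1 + 6 - 1) = ((6 + 27)*(-58))*6 = (33*(-58))*6 = -1914*6 = -11484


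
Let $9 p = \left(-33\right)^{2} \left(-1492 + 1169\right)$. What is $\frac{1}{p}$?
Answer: $- \frac{1}{39083} \approx -2.5587 \cdot 10^{-5}$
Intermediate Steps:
$p = -39083$ ($p = \frac{\left(-33\right)^{2} \left(-1492 + 1169\right)}{9} = \frac{1089 \left(-323\right)}{9} = \frac{1}{9} \left(-351747\right) = -39083$)
$\frac{1}{p} = \frac{1}{-39083} = - \frac{1}{39083}$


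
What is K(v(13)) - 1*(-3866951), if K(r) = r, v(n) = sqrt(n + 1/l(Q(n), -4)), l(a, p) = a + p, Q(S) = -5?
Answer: 3866951 + 2*sqrt(29)/3 ≈ 3.8670e+6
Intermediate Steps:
v(n) = sqrt(-1/9 + n) (v(n) = sqrt(n + 1/(-5 - 4)) = sqrt(n + 1/(-9)) = sqrt(n - 1/9) = sqrt(-1/9 + n))
K(v(13)) - 1*(-3866951) = sqrt(-1 + 9*13)/3 - 1*(-3866951) = sqrt(-1 + 117)/3 + 3866951 = sqrt(116)/3 + 3866951 = (2*sqrt(29))/3 + 3866951 = 2*sqrt(29)/3 + 3866951 = 3866951 + 2*sqrt(29)/3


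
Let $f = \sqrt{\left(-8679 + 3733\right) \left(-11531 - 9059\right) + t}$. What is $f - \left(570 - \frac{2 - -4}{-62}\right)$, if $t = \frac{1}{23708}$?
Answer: $- \frac{17673}{31} + \frac{\sqrt{14310022099238167}}{11854} \approx 9521.4$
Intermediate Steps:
$t = \frac{1}{23708} \approx 4.218 \cdot 10^{-5}$
$f = \frac{\sqrt{14310022099238167}}{11854}$ ($f = \sqrt{\left(-8679 + 3733\right) \left(-11531 - 9059\right) + \frac{1}{23708}} = \sqrt{\left(-4946\right) \left(-20590\right) + \frac{1}{23708}} = \sqrt{101838140 + \frac{1}{23708}} = \sqrt{\frac{2414378623121}{23708}} = \frac{\sqrt{14310022099238167}}{11854} \approx 10091.0$)
$f - \left(570 - \frac{2 - -4}{-62}\right) = \frac{\sqrt{14310022099238167}}{11854} - \left(570 - \frac{2 - -4}{-62}\right) = \frac{\sqrt{14310022099238167}}{11854} - \left(570 - \left(2 + 4\right) \left(- \frac{1}{62}\right)\right) = \frac{\sqrt{14310022099238167}}{11854} + \left(-570 + 6 \left(- \frac{1}{62}\right)\right) = \frac{\sqrt{14310022099238167}}{11854} - \frac{17673}{31} = - \frac{17673}{31} + \frac{\sqrt{14310022099238167}}{11854}$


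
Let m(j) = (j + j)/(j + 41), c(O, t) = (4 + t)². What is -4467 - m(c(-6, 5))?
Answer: -272568/61 ≈ -4468.3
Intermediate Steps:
m(j) = 2*j/(41 + j) (m(j) = (2*j)/(41 + j) = 2*j/(41 + j))
-4467 - m(c(-6, 5)) = -4467 - 2*(4 + 5)²/(41 + (4 + 5)²) = -4467 - 2*9²/(41 + 9²) = -4467 - 2*81/(41 + 81) = -4467 - 2*81/122 = -4467 - 1*81/61 = -4467 - 81/61 = -272568/61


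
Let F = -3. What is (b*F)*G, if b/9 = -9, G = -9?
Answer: -2187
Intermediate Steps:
b = -81 (b = 9*(-9) = -81)
(b*F)*G = -81*(-3)*(-9) = 243*(-9) = -2187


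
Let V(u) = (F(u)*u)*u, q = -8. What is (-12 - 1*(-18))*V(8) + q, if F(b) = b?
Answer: 3064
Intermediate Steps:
V(u) = u³ (V(u) = (u*u)*u = u²*u = u³)
(-12 - 1*(-18))*V(8) + q = (-12 - 1*(-18))*8³ - 8 = (-12 + 18)*512 - 8 = 6*512 - 8 = 3072 - 8 = 3064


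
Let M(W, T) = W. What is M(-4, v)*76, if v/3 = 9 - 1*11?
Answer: -304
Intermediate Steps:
v = -6 (v = 3*(9 - 1*11) = 3*(9 - 11) = 3*(-2) = -6)
M(-4, v)*76 = -4*76 = -304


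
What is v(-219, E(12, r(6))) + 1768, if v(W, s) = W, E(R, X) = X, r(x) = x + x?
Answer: 1549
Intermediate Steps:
r(x) = 2*x
v(-219, E(12, r(6))) + 1768 = -219 + 1768 = 1549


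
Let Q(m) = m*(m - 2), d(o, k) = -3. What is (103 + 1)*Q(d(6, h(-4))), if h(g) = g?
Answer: 1560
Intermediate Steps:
Q(m) = m*(-2 + m)
(103 + 1)*Q(d(6, h(-4))) = (103 + 1)*(-3*(-2 - 3)) = 104*(-3*(-5)) = 104*15 = 1560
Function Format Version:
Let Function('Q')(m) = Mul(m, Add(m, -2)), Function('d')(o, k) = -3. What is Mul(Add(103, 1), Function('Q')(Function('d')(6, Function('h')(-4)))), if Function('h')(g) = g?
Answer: 1560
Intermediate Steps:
Function('Q')(m) = Mul(m, Add(-2, m))
Mul(Add(103, 1), Function('Q')(Function('d')(6, Function('h')(-4)))) = Mul(Add(103, 1), Mul(-3, Add(-2, -3))) = Mul(104, Mul(-3, -5)) = Mul(104, 15) = 1560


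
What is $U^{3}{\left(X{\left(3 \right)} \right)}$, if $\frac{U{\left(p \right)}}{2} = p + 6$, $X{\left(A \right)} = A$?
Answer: $5832$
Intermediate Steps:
$U{\left(p \right)} = 12 + 2 p$ ($U{\left(p \right)} = 2 \left(p + 6\right) = 2 \left(6 + p\right) = 12 + 2 p$)
$U^{3}{\left(X{\left(3 \right)} \right)} = \left(12 + 2 \cdot 3\right)^{3} = \left(12 + 6\right)^{3} = 18^{3} = 5832$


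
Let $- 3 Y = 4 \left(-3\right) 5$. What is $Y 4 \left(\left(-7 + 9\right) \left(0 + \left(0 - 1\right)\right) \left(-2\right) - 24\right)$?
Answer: $-1600$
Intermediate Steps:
$Y = 20$ ($Y = - \frac{4 \left(-3\right) 5}{3} = - \frac{\left(-12\right) 5}{3} = \left(- \frac{1}{3}\right) \left(-60\right) = 20$)
$Y 4 \left(\left(-7 + 9\right) \left(0 + \left(0 - 1\right)\right) \left(-2\right) - 24\right) = 20 \cdot 4 \left(\left(-7 + 9\right) \left(0 + \left(0 - 1\right)\right) \left(-2\right) - 24\right) = 80 \left(2 \left(0 - 1\right) \left(-2\right) - 24\right) = 80 \left(2 \left(-1\right) \left(-2\right) - 24\right) = 80 \left(\left(-2\right) \left(-2\right) - 24\right) = 80 \left(4 - 24\right) = 80 \left(-20\right) = -1600$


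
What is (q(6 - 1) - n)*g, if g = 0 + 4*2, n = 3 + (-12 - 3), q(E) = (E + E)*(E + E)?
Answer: 896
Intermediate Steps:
q(E) = 4*E**2 (q(E) = (2*E)*(2*E) = 4*E**2)
n = -12 (n = 3 - 15 = -12)
g = 8 (g = 0 + 8 = 8)
(q(6 - 1) - n)*g = (4*(6 - 1)**2 - 1*(-12))*8 = (4*5**2 + 12)*8 = (4*25 + 12)*8 = (100 + 12)*8 = 112*8 = 896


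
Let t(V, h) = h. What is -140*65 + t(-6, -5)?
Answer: -9105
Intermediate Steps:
-140*65 + t(-6, -5) = -140*65 - 5 = -9100 - 5 = -9105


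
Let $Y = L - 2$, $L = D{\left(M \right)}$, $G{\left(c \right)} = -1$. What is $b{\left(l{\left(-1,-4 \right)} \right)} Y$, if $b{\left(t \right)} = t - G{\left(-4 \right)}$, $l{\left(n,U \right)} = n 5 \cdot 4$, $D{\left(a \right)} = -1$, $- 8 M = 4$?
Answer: $57$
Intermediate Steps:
$M = - \frac{1}{2}$ ($M = \left(- \frac{1}{8}\right) 4 = - \frac{1}{2} \approx -0.5$)
$l{\left(n,U \right)} = 20 n$ ($l{\left(n,U \right)} = 5 n 4 = 20 n$)
$L = -1$
$Y = -3$ ($Y = -1 - 2 = -3$)
$b{\left(t \right)} = 1 + t$ ($b{\left(t \right)} = t - -1 = t + 1 = 1 + t$)
$b{\left(l{\left(-1,-4 \right)} \right)} Y = \left(1 + 20 \left(-1\right)\right) \left(-3\right) = \left(1 - 20\right) \left(-3\right) = \left(-19\right) \left(-3\right) = 57$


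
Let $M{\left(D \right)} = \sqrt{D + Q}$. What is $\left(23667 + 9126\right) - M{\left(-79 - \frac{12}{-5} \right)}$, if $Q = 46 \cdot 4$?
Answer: $32793 - \frac{\sqrt{2685}}{5} \approx 32783.0$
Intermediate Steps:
$Q = 184$
$M{\left(D \right)} = \sqrt{184 + D}$ ($M{\left(D \right)} = \sqrt{D + 184} = \sqrt{184 + D}$)
$\left(23667 + 9126\right) - M{\left(-79 - \frac{12}{-5} \right)} = \left(23667 + 9126\right) - \sqrt{184 - \left(79 + \frac{12}{-5}\right)} = 32793 - \sqrt{184 - \frac{383}{5}} = 32793 - \sqrt{\frac{537}{5}} = 32793 - \frac{\sqrt{2685}}{5}$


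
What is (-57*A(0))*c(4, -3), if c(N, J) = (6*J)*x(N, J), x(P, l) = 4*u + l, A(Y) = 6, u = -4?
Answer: -116964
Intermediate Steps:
x(P, l) = -16 + l (x(P, l) = 4*(-4) + l = -16 + l)
c(N, J) = 6*J*(-16 + J) (c(N, J) = (6*J)*(-16 + J) = 6*J*(-16 + J))
(-57*A(0))*c(4, -3) = (-57*6)*(6*(-3)*(-16 - 3)) = -2052*(-3)*(-19) = -342*342 = -116964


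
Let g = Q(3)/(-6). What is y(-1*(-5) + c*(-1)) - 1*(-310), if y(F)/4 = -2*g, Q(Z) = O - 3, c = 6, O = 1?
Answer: 922/3 ≈ 307.33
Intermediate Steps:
Q(Z) = -2 (Q(Z) = 1 - 3 = -2)
g = 1/3 (g = -2/(-6) = -2*(-1/6) = 1/3 ≈ 0.33333)
y(F) = -8/3 (y(F) = 4*(-2*1/3) = 4*(-2/3) = -8/3)
y(-1*(-5) + c*(-1)) - 1*(-310) = -8/3 - 1*(-310) = -8/3 + 310 = 922/3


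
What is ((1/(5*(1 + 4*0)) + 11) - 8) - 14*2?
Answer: -124/5 ≈ -24.800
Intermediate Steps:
((1/(5*(1 + 4*0)) + 11) - 8) - 14*2 = ((1/(5*(1 + 0)) + 11) - 8) - 28 = ((1/(5*1) + 11) - 8) - 28 = ((1/5 + 11) - 8) - 28 = ((⅕ + 11) - 8) - 28 = (56/5 - 8) - 28 = 16/5 - 28 = -124/5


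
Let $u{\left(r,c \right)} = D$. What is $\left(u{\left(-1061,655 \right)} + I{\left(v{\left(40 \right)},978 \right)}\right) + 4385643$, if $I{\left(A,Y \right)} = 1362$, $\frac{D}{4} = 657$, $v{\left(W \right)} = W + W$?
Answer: $4389633$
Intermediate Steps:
$v{\left(W \right)} = 2 W$
$D = 2628$ ($D = 4 \cdot 657 = 2628$)
$u{\left(r,c \right)} = 2628$
$\left(u{\left(-1061,655 \right)} + I{\left(v{\left(40 \right)},978 \right)}\right) + 4385643 = \left(2628 + 1362\right) + 4385643 = 3990 + 4385643 = 4389633$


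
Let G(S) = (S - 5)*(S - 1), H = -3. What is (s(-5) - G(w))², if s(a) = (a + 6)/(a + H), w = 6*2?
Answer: 380689/64 ≈ 5948.3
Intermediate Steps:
w = 12
G(S) = (-1 + S)*(-5 + S) (G(S) = (-5 + S)*(-1 + S) = (-1 + S)*(-5 + S))
s(a) = (6 + a)/(-3 + a) (s(a) = (a + 6)/(a - 3) = (6 + a)/(-3 + a))
(s(-5) - G(w))² = ((6 - 5)/(-3 - 5) - (5 + 12² - 6*12))² = (1/(-8) - (5 + 144 - 72))² = (-⅛*1 - 1*77)² = (-⅛ - 77)² = (-617/8)² = 380689/64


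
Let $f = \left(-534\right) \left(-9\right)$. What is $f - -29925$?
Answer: $34731$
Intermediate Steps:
$f = 4806$
$f - -29925 = 4806 - -29925 = 4806 + 29925 = 34731$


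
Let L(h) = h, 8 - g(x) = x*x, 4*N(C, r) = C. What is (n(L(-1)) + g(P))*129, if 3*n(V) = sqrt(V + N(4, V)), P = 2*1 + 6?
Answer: -7224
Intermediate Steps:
P = 8 (P = 2 + 6 = 8)
N(C, r) = C/4
g(x) = 8 - x**2 (g(x) = 8 - x*x = 8 - x**2)
n(V) = sqrt(1 + V)/3 (n(V) = sqrt(V + (1/4)*4)/3 = sqrt(V + 1)/3 = sqrt(1 + V)/3)
(n(L(-1)) + g(P))*129 = (sqrt(1 - 1)/3 + (8 - 1*8**2))*129 = (sqrt(0)/3 + (8 - 1*64))*129 = ((1/3)*0 + (8 - 64))*129 = (0 - 56)*129 = -56*129 = -7224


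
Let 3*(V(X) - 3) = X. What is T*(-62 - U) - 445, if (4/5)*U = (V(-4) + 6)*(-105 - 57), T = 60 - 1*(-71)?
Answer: 389621/2 ≈ 1.9481e+5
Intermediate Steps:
V(X) = 3 + X/3
T = 131 (T = 60 + 71 = 131)
U = -3105/2 (U = 5*(((3 + (⅓)*(-4)) + 6)*(-105 - 57))/4 = 5*(((3 - 4/3) + 6)*(-162))/4 = 5*((5/3 + 6)*(-162))/4 = 5*((23/3)*(-162))/4 = (5/4)*(-1242) = -3105/2 ≈ -1552.5)
T*(-62 - U) - 445 = 131*(-62 - 1*(-3105/2)) - 445 = 131*(-62 + 3105/2) - 445 = 131*(2981/2) - 445 = 390511/2 - 445 = 389621/2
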